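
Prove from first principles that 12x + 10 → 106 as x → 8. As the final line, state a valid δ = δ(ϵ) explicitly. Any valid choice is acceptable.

Let ϵ > 0 be given. We need δ > 0 so that 0 < |x − 8| < δ implies |(12x + 10) − 106| < ϵ.
Since (12x + 10) − 106 = 12(x − 8), we have |(12x + 10) − 106| = 12|x − 8|.
Thus it suffices that |x − 8| < ϵ/12.
Take δ = ϵ/12. If 0 < |x − 8| < δ then |(12x + 10) − 106| = 12|x − 8| < 12·(ϵ/12) = ϵ.

δ = ϵ/12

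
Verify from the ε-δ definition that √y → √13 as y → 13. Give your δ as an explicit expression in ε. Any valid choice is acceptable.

Let ε > 0 be given. We want δ > 0 such that 0 < |y − 13| < δ implies |√y − √13| < ε.
Multiplying by the conjugate, |√y − √13| = |y − 13|/(√y + √13).
Restrict δ ≤ 13 so that |y − 13| < 13 forces y > 0, and then √y + √13 > √13.
Hence |√y − √13| < |y − 13|/√13, which is < ε once |y − 13| < √13·ε.
Take δ = min(13, √13·ε). If 0 < |y − 13| < δ then y > 0 and |√y − √13| < |y − 13|/√13 < ε.

δ = min(13, √13·ε)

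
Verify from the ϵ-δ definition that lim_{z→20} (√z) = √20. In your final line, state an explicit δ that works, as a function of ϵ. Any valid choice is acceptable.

Let ϵ > 0 be given. We want δ > 0 such that 0 < |z − 20| < δ implies |√z − √20| < ϵ.
Rationalise: √z − √20 = (z − 20)/(√z + √20), so |√z − √20| = |z − 20|/(√z + √20).
Restrict δ ≤ 20 so that |z − 20| < 20 forces z > 0, and then √z + √20 > √20.
Hence |√z − √20| < |z − 20|/√20, which is < ϵ once |z − 20| < √20·ϵ.
Take δ = min(20, √20·ϵ). If 0 < |z − 20| < δ then z > 0 and |√z − √20| < |z − 20|/√20 < ϵ.

δ = min(20, √20·ϵ)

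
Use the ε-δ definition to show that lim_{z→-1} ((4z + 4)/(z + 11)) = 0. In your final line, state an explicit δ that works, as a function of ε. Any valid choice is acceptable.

Fix ε > 0. We want δ > 0 with 0 < |z + 1| < δ ⇒ |(4z + 4)/(z + 11) − 0| < ε.
Combining over a common denominator, (4z + 4)/(z + 11) − 0 = [(4z + 4)·10 − 0·(z + 11)] / [10·(z + 11)] = 40(z + 1) / (10(z + 11)).
So |(4z + 4)/(z + 11) − 0| = 40|z + 1| / (10·|z + 11|).
Require δ ≤ 5, so |z + 11| ≥ |10| − |z + 1| > 10 − 5 = 5.
Hence |(4z + 4)/(z + 11) − 0| < 40|z + 1|/(10·5) = (4/5)|z + 1|, which is < ε once |z + 1| < (5/4)ε.
Take δ = min(5, (5/4)ε). Then 0 < |z + 1| < δ forces both bounds, so |(4z + 4)/(z + 11) − 0| < ε.

δ = min(5, (5/4)ε)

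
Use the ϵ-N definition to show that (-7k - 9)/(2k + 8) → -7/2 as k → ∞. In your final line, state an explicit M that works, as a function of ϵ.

M = (19/2)/ϵ

Let ϵ > 0. For k ≥ 1, |(-7k - 9)/(2k + 8) + 7/2| = |38|/(2(2k + 8)) = 38/(2(2k + 8)).
Since 2k + 8 ≥ 2k for k ≥ 1, this is ≤ 38/(2·2k) = (19/2)/k.
So |(-7k - 9)/(2k + 8) + 7/2| < ϵ whenever k > (19/2)/ϵ.
Take M = (19/2)/ϵ. If k > M then |(-7k - 9)/(2k + 8) + 7/2| ≤ (19/2)/k < ϵ.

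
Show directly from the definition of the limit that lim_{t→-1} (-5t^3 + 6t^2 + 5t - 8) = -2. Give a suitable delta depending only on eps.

Suppose eps > 0. We want delta > 0 such that 0 < |t + 1| < delta implies |(-5t^3 + 6t^2 + 5t - 8) + 2| < eps.
(-5t^3 + 6t^2 + 5t - 8) + 2 = -5t^3 + 6t^2 + 5t - 6 = (t + 1)(-5t^2 + 11t - 6).
So |(-5t^3 + 6t^2 + 5t - 8) + 2| = |t + 1|·|-5t^2 + 11t - 6|.
Require delta ≤ 1. Then |t + 1| < 1 gives |t| < 2, and by the triangle inequality |-5t^2 + 11t - 6| ≤ 5·2^2 + 11·2 + 6 = 48.
Hence |(-5t^3 + 6t^2 + 5t - 8) + 2| ≤ 48|t + 1| < eps provided |t + 1| < eps/48.
Take delta = min(1, eps/48). Then 0 < |t + 1| < delta gives both |t + 1| < 1 and |t + 1| < eps/48, so |(-5t^3 + 6t^2 + 5t - 8) + 2| < eps.

delta = min(1, eps/48)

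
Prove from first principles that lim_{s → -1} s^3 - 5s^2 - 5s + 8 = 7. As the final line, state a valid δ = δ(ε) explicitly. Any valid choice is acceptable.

Let ε > 0 be given. We want δ > 0 such that 0 < |s + 1| < δ implies |(s^3 - 5s^2 - 5s + 8) − 7| < ε.
(s^3 - 5s^2 - 5s + 8) − 7 = s^3 - 5s^2 - 5s + 1 = (s + 1)(s^2 - 6s + 1).
So |(s^3 - 5s^2 - 5s + 8) − 7| = |s + 1|·|s^2 - 6s + 1|.
Assume first that |s + 1| < 1, so |s| < 2. Then |s^2 - 6s + 1| ≤ 2^2 + 6·2 + 1 = 17.
Hence |(s^3 - 5s^2 - 5s + 8) − 7| ≤ 17|s + 1| < ε provided |s + 1| < ε/17.
Take δ = min(1, ε/17). Then 0 < |s + 1| < δ gives both |s + 1| < 1 and |s + 1| < ε/17, so |(s^3 - 5s^2 - 5s + 8) − 7| < ε.

δ = min(1, ε/17)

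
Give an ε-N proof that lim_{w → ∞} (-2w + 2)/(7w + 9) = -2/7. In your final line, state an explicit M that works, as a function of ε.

Let ε > 0. We seek M > 0 such that w > M implies |(-2w + 2)/(7w + 9) + 2/7| < ε.
(-2w + 2)/(7w + 9) + 2/7 = (7(-2w + 2) − (-2)(7w + 9)) / (7(7w + 9)) = 32/(7(7w + 9)).
For w > 0 we have 7w + 9 > 7w, so |(-2w + 2)/(7w + 9) + 2/7| = 32/(7(7w + 9)) < 32/(7·7w) = (32/49)/w.
Thus |(-2w + 2)/(7w + 9) + 2/7| < ε whenever w > (32/49)/ε.
Take M = (32/49)/ε. If w > M then |(-2w + 2)/(7w + 9) + 2/7| < (32/49)/w < ε.

M = (32/49)/ε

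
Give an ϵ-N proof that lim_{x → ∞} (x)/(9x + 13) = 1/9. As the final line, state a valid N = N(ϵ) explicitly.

N = (13/81)/ϵ

Let ϵ > 0 be given. We seek N > 0 such that x > N implies |(x)/(9x + 13) − (1/9)| < ϵ.
(x)/(9x + 13) − (1/9) = (9(x) − (9x + 13)) / (9(9x + 13)) = -13/(9(9x + 13)).
For x > 0 we have 9x + 13 > 9x, so |(x)/(9x + 13) − (1/9)| = 13/(9(9x + 13)) < 13/(9·9x) = (13/81)/x.
Thus |(x)/(9x + 13) − (1/9)| < ϵ whenever x > (13/81)/ϵ.
Take N = (13/81)/ϵ. If x > N then |(x)/(9x + 13) − (1/9)| < (13/81)/x < ϵ.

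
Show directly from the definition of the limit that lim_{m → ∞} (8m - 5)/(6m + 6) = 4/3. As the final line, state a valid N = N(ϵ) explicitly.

Let ϵ > 0. For m ≥ 1, |(8m - 5)/(6m + 6) − (4/3)| = |-78|/(6(6m + 6)) = 78/(6(6m + 6)).
Since 6m + 6 ≥ 6m for m ≥ 1, this is ≤ 78/(6·6m) = (13/6)/m.
So |(8m - 5)/(6m + 6) − (4/3)| < ϵ whenever m > (13/6)/ϵ.
Take N = (13/6)/ϵ. If m > N then |(8m - 5)/(6m + 6) − (4/3)| ≤ (13/6)/m < ϵ.

N = (13/6)/ϵ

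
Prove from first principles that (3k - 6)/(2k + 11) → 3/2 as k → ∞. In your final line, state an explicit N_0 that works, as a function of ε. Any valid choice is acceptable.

Let ε > 0 be given. For k ≥ 1, |(3k - 6)/(2k + 11) − (3/2)| = |-45|/(2(2k + 11)) = 45/(2(2k + 11)).
Since 2k + 11 ≥ 2k for k ≥ 1, this is ≤ 45/(2·2k) = (45/4)/k.
So |(3k - 6)/(2k + 11) − (3/2)| < ε whenever k > (45/4)/ε.
Take N_0 = (45/4)/ε. If k > N_0 then |(3k - 6)/(2k + 11) − (3/2)| ≤ (45/4)/k < ε.

N_0 = (45/4)/ε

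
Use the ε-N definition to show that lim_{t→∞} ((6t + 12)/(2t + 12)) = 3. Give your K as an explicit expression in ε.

K = 12/ε

Suppose ε > 0. We seek K > 0 such that t > K implies |(6t + 12)/(2t + 12) − 3| < ε.
(6t + 12)/(2t + 12) − 3 = (2(6t + 12) − 6(2t + 12)) / (2(2t + 12)) = -48/(2(2t + 12)).
For t > 0 we have 2t + 12 > 2t, so |(6t + 12)/(2t + 12) − 3| = 48/(2(2t + 12)) < 48/(2·2t) = 12/t.
Thus |(6t + 12)/(2t + 12) − 3| < ε whenever t > 12/ε.
Take K = 12/ε. If t > K then |(6t + 12)/(2t + 12) − 3| < 12/t < ε.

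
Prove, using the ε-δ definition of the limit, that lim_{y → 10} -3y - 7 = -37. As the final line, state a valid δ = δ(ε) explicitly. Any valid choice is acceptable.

Let ε > 0 be given. We need δ > 0 so that 0 < |y − 10| < δ implies |(-3y - 7) + 37| < ε.
Since (-3y - 7) + 37 = -3(y − 10), we have |(-3y - 7) + 37| = 3|y − 10|.
Thus it suffices that |y − 10| < ε/3.
Choosing δ = ε/3 gives |(-3y - 7) + 37| = 3|y − 10| < ε whenever |y − 10| < δ.

δ = ε/3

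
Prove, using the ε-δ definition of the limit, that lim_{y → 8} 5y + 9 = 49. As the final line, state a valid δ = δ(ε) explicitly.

Let ε > 0 be given. We need δ > 0 so that 0 < |y − 8| < δ implies |(5y + 9) − 49| < ε.
Since (5y + 9) − 49 = 5(y − 8), we have |(5y + 9) − 49| = 5|y − 8|.
So 5|y − 8| < ε exactly when |y − 8| < ε/5.
Choosing δ = ε/5 gives |(5y + 9) − 49| = 5|y − 8| < ε whenever |y − 8| < δ.

δ = ε/5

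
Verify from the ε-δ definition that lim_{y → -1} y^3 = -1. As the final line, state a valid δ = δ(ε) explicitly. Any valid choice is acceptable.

δ = min(1, ε/7)

Fix ε > 0. We seek δ > 0 with 0 < |y + 1| < δ ⇒ |y^3 + 1| < ε.
Factor: y^3 + 1 = (y + 1)(y^2 - y + 1), so |y^3 + 1| = |y + 1|·|y^2 - y + 1|.
Restrict δ ≤ 1. Then |y + 1| < 1 gives |y| < 2, so by the triangle inequality |y^2 - y + 1| ≤ 2^2 + 2 + 1 = 7.
Hence |y^3 + 1| ≤ 7|y + 1|, which is < ε once |y + 1| < ε/7.
Take δ = min(1, ε/7). If 0 < |y + 1| < δ then both bounds hold and |y^3 + 1| ≤ 7|y + 1| < 7·(ε/7) = ε.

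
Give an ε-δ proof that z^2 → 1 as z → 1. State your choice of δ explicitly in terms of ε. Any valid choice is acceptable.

Let ε > 0 be given. We seek δ > 0 with 0 < |z − 1| < δ ⇒ |z^2 − 1| < ε.
Factor: z^2 − 1 = (z − 1)(z + 1), so |z^2 − 1| = |z − 1|·|z + 1|.
Impose δ ≤ 2 so that |z| < 3; then |z + 1| ≤ 4.
Hence |z^2 − 1| ≤ 4|z − 1|, which is < ε once |z − 1| < ε/4.
Take δ = min(2, ε/4). If 0 < |z − 1| < δ then both bounds hold and |z^2 − 1| ≤ 4|z − 1| < 4·(ε/4) = ε.

δ = min(2, ε/4)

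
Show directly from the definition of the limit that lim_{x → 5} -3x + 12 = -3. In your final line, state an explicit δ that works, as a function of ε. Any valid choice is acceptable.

Let ε > 0 be given. We need δ > 0 so that 0 < |x − 5| < δ implies |(-3x + 12) + 3| < ε.
|(-3x + 12) + 3| = |-3x + 15| = 3|x − 5|.
Thus it suffices that |x − 5| < ε/3.
Take δ = ε/3. If 0 < |x − 5| < δ then |(-3x + 12) + 3| = 3|x − 5| < 3·(ε/3) = ε.

δ = ε/3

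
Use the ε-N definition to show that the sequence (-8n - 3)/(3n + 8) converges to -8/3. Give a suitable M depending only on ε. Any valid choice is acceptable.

M = (55/9)/ε

Fix ε > 0. For n ≥ 1, |(-8n - 3)/(3n + 8) + 8/3| = |55|/(3(3n + 8)) = 55/(3(3n + 8)).
Since 3n + 8 ≥ 3n for n ≥ 1, this is ≤ 55/(3·3n) = (55/9)/n.
So |(-8n - 3)/(3n + 8) + 8/3| < ε whenever n > (55/9)/ε.
Take M = (55/9)/ε. If n > M then |(-8n - 3)/(3n + 8) + 8/3| ≤ (55/9)/n < ε.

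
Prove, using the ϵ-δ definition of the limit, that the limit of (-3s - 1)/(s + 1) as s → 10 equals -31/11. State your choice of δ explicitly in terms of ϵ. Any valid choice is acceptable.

δ = min(11/2, (121/4)ϵ)

Let ϵ > 0 be given. We want δ > 0 with 0 < |s − 10| < δ ⇒ |(-3s - 1)/(s + 1) + 31/11| < ϵ.
Combining over a common denominator, (-3s - 1)/(s + 1) + 31/11 = [(-3s - 1)·11 − (-31)·(s + 1)] / [11·(s + 1)] = -2(s − 10) / (11(s + 1)).
So |(-3s - 1)/(s + 1) + 31/11| = 2|s − 10| / (11·|s + 1|).
Require δ ≤ 11/2, so |s + 1| ≥ |11| − |s − 10| > 11 − 11/2 = 11/2.
Hence |(-3s - 1)/(s + 1) + 31/11| < 2|s − 10|/(11·(11/2)) = (4/121)|s − 10|, which is < ϵ once |s − 10| < (121/4)ϵ.
Take δ = min(11/2, (121/4)ϵ). Then 0 < |s − 10| < δ forces both bounds, so |(-3s - 1)/(s + 1) + 31/11| < ϵ.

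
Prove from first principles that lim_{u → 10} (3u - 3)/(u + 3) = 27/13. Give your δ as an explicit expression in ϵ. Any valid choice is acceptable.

Suppose ϵ > 0. We want δ > 0 with 0 < |u − 10| < δ ⇒ |(3u - 3)/(u + 3) − (27/13)| < ϵ.
Combining over a common denominator, (3u - 3)/(u + 3) − (27/13) = [(3u - 3)·13 − 27·(u + 3)] / [13·(u + 3)] = 12(u − 10) / (13(u + 3)).
So |(3u - 3)/(u + 3) − (27/13)| = 12|u − 10| / (13·|u + 3|).
Restrict δ ≤ 13/2. Then |u − 10| < 13/2 gives |u + 3| = |(u − 10) + 13| ≥ 13 − 13/2 = 13/2.
Hence |(3u - 3)/(u + 3) − (27/13)| < 12|u − 10|/(13·(13/2)) = (24/169)|u − 10|, which is < ϵ once |u − 10| < (169/24)ϵ.
Take δ = min(13/2, (169/24)ϵ). Then 0 < |u − 10| < δ forces both bounds, so |(3u - 3)/(u + 3) − (27/13)| < ϵ.

δ = min(13/2, (169/24)ϵ)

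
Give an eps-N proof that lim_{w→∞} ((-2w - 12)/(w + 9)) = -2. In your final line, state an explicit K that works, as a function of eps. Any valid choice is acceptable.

Suppose eps > 0. We seek K > 0 such that w > K implies |(-2w - 12)/(w + 9) + 2| < eps.
(-2w - 12)/(w + 9) + 2 = ((-2w - 12) − (-2)(w + 9)) / ((w + 9)) = 6/((w + 9)).
For w > 0 we have w + 9 > w, so |(-2w - 12)/(w + 9) + 2| = 6/((w + 9)) < 6/(w) = 6/w.
Thus |(-2w - 12)/(w + 9) + 2| < eps whenever w > 6/eps.
Take K = 6/eps. If w > K then |(-2w - 12)/(w + 9) + 2| < 6/w < eps.

K = 6/eps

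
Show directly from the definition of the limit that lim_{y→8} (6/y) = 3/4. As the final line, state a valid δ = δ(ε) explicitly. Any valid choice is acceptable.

δ = min(4, (16/3)ε)

Let ε > 0 be given. We seek δ > 0 such that 0 < |y − 8| < δ implies |6/y − (3/4)| < ε.
|6/y − (3/4)| = 6·|8 − y|/(8·|y|) = 6|y − 8|/(8|y|).
Require δ ≤ 4 so that |y| > 8 − 4 = 4, hence 8|y| > 32.
Then |6/y − (3/4)| < 6|y − 8|/32, which is < ε when |y − 8| < (16/3)ε.
Take δ = min(4, (16/3)ε). Then 0 < |y − 8| < δ gives both |y − 8| < 4 and |y − 8| < (16/3)ε, so |6/y − (3/4)| < ε.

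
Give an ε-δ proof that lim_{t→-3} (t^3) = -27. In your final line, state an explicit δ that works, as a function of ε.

Let ε > 0. We seek δ > 0 with 0 < |t + 3| < δ ⇒ |t^3 + 27| < ε.
Factor: t^3 + 27 = (t + 3)(t^2 - 3t + 9), so |t^3 + 27| = |t + 3|·|t^2 - 3t + 9|.
Restrict δ ≤ 2. Then |t + 3| < 2 gives |t| < 5, so by the triangle inequality |t^2 - 3t + 9| ≤ 5^2 + 3·5 + 9 = 49.
Hence |t^3 + 27| ≤ 49|t + 3|, which is < ε once |t + 3| < ε/49.
Take δ = min(2, ε/49). If 0 < |t + 3| < δ then both bounds hold and |t^3 + 27| ≤ 49|t + 3| < 49·(ε/49) = ε.

δ = min(2, ε/49)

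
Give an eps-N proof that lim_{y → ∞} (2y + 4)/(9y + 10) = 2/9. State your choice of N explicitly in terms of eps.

N = (16/81)/eps

Let eps > 0 be given. We seek N > 0 such that y > N implies |(2y + 4)/(9y + 10) − (2/9)| < eps.
(2y + 4)/(9y + 10) − (2/9) = (9(2y + 4) − 2(9y + 10)) / (9(9y + 10)) = 16/(9(9y + 10)).
For y > 0 we have 9y + 10 > 9y, so |(2y + 4)/(9y + 10) − (2/9)| = 16/(9(9y + 10)) < 16/(9·9y) = (16/81)/y.
Thus |(2y + 4)/(9y + 10) − (2/9)| < eps whenever y > (16/81)/eps.
Take N = (16/81)/eps. If y > N then |(2y + 4)/(9y + 10) − (2/9)| < (16/81)/y < eps.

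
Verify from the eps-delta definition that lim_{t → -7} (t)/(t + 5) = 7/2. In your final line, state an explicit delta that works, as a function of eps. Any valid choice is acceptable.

Let eps > 0 be given. We want delta > 0 with 0 < |t + 7| < delta ⇒ |(t)/(t + 5) − (7/2)| < eps.
Combining over a common denominator, (t)/(t + 5) − (7/2) = [(t)·(-2) − (-7)·(t + 5)] / [(-2)·(t + 5)] = 5(t + 7) / ((-2)(t + 5)).
So |(t)/(t + 5) − (7/2)| = 5|t + 7| / (2·|t + 5|).
Restrict delta ≤ 1. Then |t + 7| < 1 gives |t + 5| = |(t + 7) + (-2)| ≥ 2 − 1 = 1.
Hence |(t)/(t + 5) − (7/2)| < 5|t + 7|/(2·1) = (5/2)|t + 7|, which is < eps once |t + 7| < (2/5)eps.
Take delta = min(1, (2/5)eps). Then 0 < |t + 7| < delta forces both bounds, so |(t)/(t + 5) − (7/2)| < eps.

delta = min(1, (2/5)eps)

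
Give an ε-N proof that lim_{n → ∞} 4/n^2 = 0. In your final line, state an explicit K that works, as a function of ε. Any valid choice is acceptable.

K = (4/ε)^{1/2}

Suppose ε > 0. For n ≥ 1, |4/n^2 − 0| = 4/n^2.
4/n^2 < ε ⇔ n^2 > 4/ε ⇔ n > (4/ε)^{1/2}.
Take K = (4/ε)^{1/2}. Then n > K implies 4/n^2 < ε.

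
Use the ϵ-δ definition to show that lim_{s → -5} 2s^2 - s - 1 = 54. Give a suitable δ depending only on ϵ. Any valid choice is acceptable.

δ = min(1, ϵ/23)

Suppose ϵ > 0. We want δ > 0 such that 0 < |s + 5| < δ implies |(2s^2 - s - 1) − 54| < ϵ.
(2s^2 - s - 1) − 54 = 2s^2 - s - 55 = (s + 5)(2s - 11).
So |(2s^2 - s - 1) − 54| = |s + 5|·|2s - 11|.
Require δ ≤ 1. Then |s + 5| < 1 gives |s| < 6, and by the triangle inequality |2s - 11| ≤ 2·6 + 11 = 23.
Hence |(2s^2 - s - 1) − 54| ≤ 23|s + 5| < ϵ provided |s + 5| < ϵ/23.
Take δ = min(1, ϵ/23). Then 0 < |s + 5| < δ gives both |s + 5| < 1 and |s + 5| < ϵ/23, so |(2s^2 - s - 1) − 54| < ϵ.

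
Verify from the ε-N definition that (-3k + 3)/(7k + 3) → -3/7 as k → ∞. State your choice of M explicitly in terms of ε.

Let ε > 0 be given. For k ≥ 1, |(-3k + 3)/(7k + 3) + 3/7| = |30|/(7(7k + 3)) = 30/(7(7k + 3)).
Since 7k + 3 ≥ 7k for k ≥ 1, this is ≤ 30/(7·7k) = (30/49)/k.
So |(-3k + 3)/(7k + 3) + 3/7| < ε whenever k > (30/49)/ε.
Take M = (30/49)/ε. If k > M then |(-3k + 3)/(7k + 3) + 3/7| ≤ (30/49)/k < ε.

M = (30/49)/ε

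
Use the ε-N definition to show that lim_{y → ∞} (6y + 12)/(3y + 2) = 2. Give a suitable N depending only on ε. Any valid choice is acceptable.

N = (8/3)/ε

Suppose ε > 0. We seek N > 0 such that y > N implies |(6y + 12)/(3y + 2) − 2| < ε.
(6y + 12)/(3y + 2) − 2 = (3(6y + 12) − 6(3y + 2)) / (3(3y + 2)) = 24/(3(3y + 2)).
For y > 0 we have 3y + 2 > 3y, so |(6y + 12)/(3y + 2) − 2| = 24/(3(3y + 2)) < 24/(3·3y) = (8/3)/y.
Thus |(6y + 12)/(3y + 2) − 2| < ε whenever y > (8/3)/ε.
Take N = (8/3)/ε. If y > N then |(6y + 12)/(3y + 2) − 2| < (8/3)/y < ε.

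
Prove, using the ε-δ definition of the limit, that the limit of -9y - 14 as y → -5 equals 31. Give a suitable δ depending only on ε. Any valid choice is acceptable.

Let ε > 0 be given. We need δ > 0 so that 0 < |y + 5| < δ implies |(-9y - 14) − 31| < ε.
|(-9y - 14) − 31| = |-9y - 45| = 9|y + 5|.
So 9|y + 5| < ε exactly when |y + 5| < ε/9.
Choosing δ = ε/9 gives |(-9y - 14) − 31| = 9|y + 5| < ε whenever |y + 5| < δ.

δ = ε/9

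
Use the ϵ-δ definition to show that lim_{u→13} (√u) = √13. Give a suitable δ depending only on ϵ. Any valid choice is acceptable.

δ = min(13, √13·ϵ)

Let ϵ > 0 be given. We want δ > 0 such that 0 < |u − 13| < δ implies |√u − √13| < ϵ.
Rationalise: √u − √13 = (u − 13)/(√u + √13), so |√u − √13| = |u − 13|/(√u + √13).
Restrict δ ≤ 13 so that |u − 13| < 13 forces u > 0, and then √u + √13 > √13.
Hence |√u − √13| < |u − 13|/√13, which is < ϵ once |u − 13| < √13·ϵ.
Take δ = min(13, √13·ϵ). If 0 < |u − 13| < δ then u > 0 and |√u − √13| < |u − 13|/√13 < ϵ.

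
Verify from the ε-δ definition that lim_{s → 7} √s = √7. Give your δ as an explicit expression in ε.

δ = min(7, √7·ε)

Let ε > 0. We want δ > 0 such that 0 < |s − 7| < δ implies |√s − √7| < ε.
Multiplying by the conjugate, |√s − √7| = |s − 7|/(√s + √7).
Restrict δ ≤ 7 so that |s − 7| < 7 forces s > 0, and then √s + √7 > √7.
Hence |√s − √7| < |s − 7|/√7, which is < ε once |s − 7| < √7·ε.
Take δ = min(7, √7·ε). If 0 < |s − 7| < δ then s > 0 and |√s − √7| < |s − 7|/√7 < ε.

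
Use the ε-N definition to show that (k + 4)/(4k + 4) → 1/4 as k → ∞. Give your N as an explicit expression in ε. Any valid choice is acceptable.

N = (3/4)/ε

Fix ε > 0. For k ≥ 1, |(k + 4)/(4k + 4) − (1/4)| = |12|/(4(4k + 4)) = 12/(4(4k + 4)).
Since 4k + 4 ≥ 4k for k ≥ 1, this is ≤ 12/(4·4k) = (3/4)/k.
So |(k + 4)/(4k + 4) − (1/4)| < ε whenever k > (3/4)/ε.
Take N = (3/4)/ε. If k > N then |(k + 4)/(4k + 4) − (1/4)| ≤ (3/4)/k < ε.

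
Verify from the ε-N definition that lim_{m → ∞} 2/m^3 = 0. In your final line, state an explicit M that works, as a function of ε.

Fix ε > 0. For m ≥ 1, |2/m^3 − 0| = 2/m^3.
2/m^3 < ε ⇔ m^3 > 2/ε ⇔ m > (2/ε)^{1/3}.
Take M = (2/ε)^{1/3}. Then m > M implies 2/m^3 < ε.

M = (2/ε)^{1/3}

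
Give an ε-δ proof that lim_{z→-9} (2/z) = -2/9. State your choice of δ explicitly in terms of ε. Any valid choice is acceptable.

δ = min(9/2, (81/4)ε)

Let ε > 0. We seek δ > 0 such that 0 < |z + 9| < δ implies |2/z + 2/9| < ε.
|2/z + 2/9| = 2·|-9 − z|/(9·|z|) = 2|z + 9|/(9|z|).
Restrict δ ≤ 9/2. Then |z + 9| < 9/2 gives |z| > 9/2, so 9|z| > 81/2.
Then |2/z + 2/9| < 2|z + 9|/(81/2), which is < ε when |z + 9| < (81/4)ε.
Take δ = min(9/2, (81/4)ε). Then 0 < |z + 9| < δ gives both |z + 9| < 9/2 and |z + 9| < (81/4)ε, so |2/z + 2/9| < ε.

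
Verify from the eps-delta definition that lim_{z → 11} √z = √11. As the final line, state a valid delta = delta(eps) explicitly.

delta = min(11, √11·eps)

Fix eps > 0. We want delta > 0 such that 0 < |z − 11| < delta implies |√z − √11| < eps.
Rationalise: √z − √11 = (z − 11)/(√z + √11), so |√z − √11| = |z − 11|/(√z + √11).
Restrict delta ≤ 11 so that |z − 11| < 11 forces z > 0, and then √z + √11 > √11.
Hence |√z − √11| < |z − 11|/√11, which is < eps once |z − 11| < √11·eps.
Take delta = min(11, √11·eps). If 0 < |z − 11| < delta then z > 0 and |√z − √11| < |z − 11|/√11 < eps.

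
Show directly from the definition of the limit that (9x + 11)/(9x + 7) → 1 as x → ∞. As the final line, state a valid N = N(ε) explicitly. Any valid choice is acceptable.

N = (4/9)/ε

Let ε > 0. We seek N > 0 such that x > N implies |(9x + 11)/(9x + 7) − 1| < ε.
(9x + 11)/(9x + 7) − 1 = (9(9x + 11) − 9(9x + 7)) / (9(9x + 7)) = 36/(9(9x + 7)).
For x > 0 we have 9x + 7 > 9x, so |(9x + 11)/(9x + 7) − 1| = 36/(9(9x + 7)) < 36/(9·9x) = (4/9)/x.
Thus |(9x + 11)/(9x + 7) − 1| < ε whenever x > (4/9)/ε.
Take N = (4/9)/ε. If x > N then |(9x + 11)/(9x + 7) − 1| < (4/9)/x < ε.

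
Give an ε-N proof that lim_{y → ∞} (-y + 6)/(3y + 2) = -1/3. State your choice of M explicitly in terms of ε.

Let ε > 0. We seek M > 0 such that y > M implies |(-y + 6)/(3y + 2) + 1/3| < ε.
(-y + 6)/(3y + 2) + 1/3 = (3(-y + 6) − (-1)(3y + 2)) / (3(3y + 2)) = 20/(3(3y + 2)).
For y > 0 we have 3y + 2 > 3y, so |(-y + 6)/(3y + 2) + 1/3| = 20/(3(3y + 2)) < 20/(3·3y) = (20/9)/y.
Thus |(-y + 6)/(3y + 2) + 1/3| < ε whenever y > (20/9)/ε.
Take M = (20/9)/ε. If y > M then |(-y + 6)/(3y + 2) + 1/3| < (20/9)/y < ε.

M = (20/9)/ε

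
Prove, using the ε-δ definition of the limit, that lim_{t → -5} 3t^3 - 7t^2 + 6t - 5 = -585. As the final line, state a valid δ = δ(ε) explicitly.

δ = min(2, ε/417)

Suppose ε > 0. We want δ > 0 such that 0 < |t + 5| < δ implies |(3t^3 - 7t^2 + 6t - 5) + 585| < ε.
(3t^3 - 7t^2 + 6t - 5) + 585 = 3t^3 - 7t^2 + 6t + 580 = (t + 5)(3t^2 - 22t + 116).
So |(3t^3 - 7t^2 + 6t - 5) + 585| = |t + 5|·|3t^2 - 22t + 116|.
Require δ ≤ 2. Then |t + 5| < 2 gives |t| < 7, and by the triangle inequality |3t^2 - 22t + 116| ≤ 3·7^2 + 22·7 + 116 = 417.
Hence |(3t^3 - 7t^2 + 6t - 5) + 585| ≤ 417|t + 5| < ε provided |t + 5| < ε/417.
Take δ = min(2, ε/417). Then 0 < |t + 5| < δ gives both |t + 5| < 2 and |t + 5| < ε/417, so |(3t^3 - 7t^2 + 6t - 5) + 585| < ε.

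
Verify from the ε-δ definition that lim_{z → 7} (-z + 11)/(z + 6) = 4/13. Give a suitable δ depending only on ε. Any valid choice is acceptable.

Fix ε > 0. We want δ > 0 with 0 < |z − 7| < δ ⇒ |(-z + 11)/(z + 6) − (4/13)| < ε.
Combining over a common denominator, (-z + 11)/(z + 6) − (4/13) = [(-z + 11)·13 − 4·(z + 6)] / [13·(z + 6)] = -17(z − 7) / (13(z + 6)).
So |(-z + 11)/(z + 6) − (4/13)| = 17|z − 7| / (13·|z + 6|).
Require δ ≤ 13/2, so |z + 6| ≥ |13| − |z − 7| > 13 − 13/2 = 13/2.
Hence |(-z + 11)/(z + 6) − (4/13)| < 17|z − 7|/(13·(13/2)) = (34/169)|z − 7|, which is < ε once |z − 7| < (169/34)ε.
Take δ = min(13/2, (169/34)ε). Then 0 < |z − 7| < δ forces both bounds, so |(-z + 11)/(z + 6) − (4/13)| < ε.

δ = min(13/2, (169/34)ε)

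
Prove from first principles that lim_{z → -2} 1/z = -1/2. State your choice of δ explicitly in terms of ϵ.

δ = min(1, 2ϵ)

Let ϵ > 0. We seek δ > 0 such that 0 < |z + 2| < δ implies |1/z + 1/2| < ϵ.
|1/z + 1/2| = |-2 − z|/(2·|z|) = |z + 2|/(2|z|).
Restrict δ ≤ 1. Then |z + 2| < 1 gives |z| > 1, so 2|z| > 2.
Then |1/z + 1/2| < |z + 2|/2, which is < ϵ when |z + 2| < 2ϵ.
Take δ = min(1, 2ϵ). Then 0 < |z + 2| < δ gives both |z + 2| < 1 and |z + 2| < 2ϵ, so |1/z + 1/2| < ϵ.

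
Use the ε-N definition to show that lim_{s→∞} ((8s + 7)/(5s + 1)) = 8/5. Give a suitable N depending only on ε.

N = (27/25)/ε

Let ε > 0 be given. We seek N > 0 such that s > N implies |(8s + 7)/(5s + 1) − (8/5)| < ε.
(8s + 7)/(5s + 1) − (8/5) = (5(8s + 7) − 8(5s + 1)) / (5(5s + 1)) = 27/(5(5s + 1)).
For s > 0 we have 5s + 1 > 5s, so |(8s + 7)/(5s + 1) − (8/5)| = 27/(5(5s + 1)) < 27/(5·5s) = (27/25)/s.
Thus |(8s + 7)/(5s + 1) − (8/5)| < ε whenever s > (27/25)/ε.
Take N = (27/25)/ε. If s > N then |(8s + 7)/(5s + 1) − (8/5)| < (27/25)/s < ε.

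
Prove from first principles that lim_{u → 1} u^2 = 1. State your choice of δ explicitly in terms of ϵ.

δ = min(1, ϵ/3)

Fix ϵ > 0. We seek δ > 0 with 0 < |u − 1| < δ ⇒ |u^2 − 1| < ϵ.
Factor: u^2 − 1 = (u − 1)(u + 1), so |u^2 − 1| = |u − 1|·|u + 1|.
Restrict δ ≤ 1. Then |u − 1| < 1 gives |u| < 2, so by the triangle inequality |u + 1| ≤ 2 + 1 = 3.
Hence |u^2 − 1| ≤ 3|u − 1|, which is < ϵ once |u − 1| < ϵ/3.
Take δ = min(1, ϵ/3). If 0 < |u − 1| < δ then both bounds hold and |u^2 − 1| ≤ 3|u − 1| < 3·(ϵ/3) = ϵ.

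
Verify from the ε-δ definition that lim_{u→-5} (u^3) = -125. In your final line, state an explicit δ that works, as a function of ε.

δ = min(1, ε/91)

Suppose ε > 0. We seek δ > 0 with 0 < |u + 5| < δ ⇒ |u^3 + 125| < ε.
Factor: u^3 + 125 = (u + 5)(u^2 - 5u + 25), so |u^3 + 125| = |u + 5|·|u^2 - 5u + 25|.
Restrict δ ≤ 1. Then |u + 5| < 1 gives |u| < 6, so by the triangle inequality |u^2 - 5u + 25| ≤ 6^2 + 5·6 + 25 = 91.
Hence |u^3 + 125| ≤ 91|u + 5|, which is < ε once |u + 5| < ε/91.
Take δ = min(1, ε/91). If 0 < |u + 5| < δ then both bounds hold and |u^3 + 125| ≤ 91|u + 5| < 91·(ε/91) = ε.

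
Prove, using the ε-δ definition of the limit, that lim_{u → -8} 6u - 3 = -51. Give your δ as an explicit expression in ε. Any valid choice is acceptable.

δ = ε/6

Let ε > 0 be given. We need δ > 0 so that 0 < |u + 8| < δ implies |(6u - 3) + 51| < ε.
Since (6u - 3) + 51 = 6(u + 8), we have |(6u - 3) + 51| = 6|u + 8|.
Thus it suffices that |u + 8| < ε/6.
Choosing δ = ε/6 gives |(6u - 3) + 51| = 6|u + 8| < ε whenever |u + 8| < δ.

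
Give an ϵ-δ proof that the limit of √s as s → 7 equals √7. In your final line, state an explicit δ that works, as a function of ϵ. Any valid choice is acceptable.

Let ϵ > 0 be given. We want δ > 0 such that 0 < |s − 7| < δ implies |√s − √7| < ϵ.
Rationalise: √s − √7 = (s − 7)/(√s + √7), so |√s − √7| = |s − 7|/(√s + √7).
Restrict δ ≤ 7 so that |s − 7| < 7 forces s > 0, and then √s + √7 > √7.
Hence |√s − √7| < |s − 7|/√7, which is < ϵ once |s − 7| < √7·ϵ.
Take δ = min(7, √7·ϵ). If 0 < |s − 7| < δ then s > 0 and |√s − √7| < |s − 7|/√7 < ϵ.

δ = min(7, √7·ϵ)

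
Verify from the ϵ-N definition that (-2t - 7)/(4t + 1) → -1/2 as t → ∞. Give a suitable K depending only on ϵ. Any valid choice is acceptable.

Suppose ϵ > 0. We seek K > 0 such that t > K implies |(-2t - 7)/(4t + 1) + 1/2| < ϵ.
(-2t - 7)/(4t + 1) + 1/2 = (4(-2t - 7) − (-2)(4t + 1)) / (4(4t + 1)) = -26/(4(4t + 1)).
For t > 0 we have 4t + 1 > 4t, so |(-2t - 7)/(4t + 1) + 1/2| = 26/(4(4t + 1)) < 26/(4·4t) = (13/8)/t.
Thus |(-2t - 7)/(4t + 1) + 1/2| < ϵ whenever t > (13/8)/ϵ.
Take K = (13/8)/ϵ. If t > K then |(-2t - 7)/(4t + 1) + 1/2| < (13/8)/t < ϵ.

K = (13/8)/ϵ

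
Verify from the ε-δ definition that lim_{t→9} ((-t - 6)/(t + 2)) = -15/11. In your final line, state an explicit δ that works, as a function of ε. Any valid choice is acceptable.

Let ε > 0. We want δ > 0 with 0 < |t − 9| < δ ⇒ |(-t - 6)/(t + 2) + 15/11| < ε.
Combining over a common denominator, (-t - 6)/(t + 2) + 15/11 = [(-t - 6)·11 − (-15)·(t + 2)] / [11·(t + 2)] = 4(t − 9) / (11(t + 2)).
So |(-t - 6)/(t + 2) + 15/11| = 4|t − 9| / (11·|t + 2|).
Restrict δ ≤ 11/2. Then |t − 9| < 11/2 gives |t + 2| = |(t − 9) + 11| ≥ 11 − 11/2 = 11/2.
Hence |(-t - 6)/(t + 2) + 15/11| < 4|t − 9|/(11·(11/2)) = (8/121)|t − 9|, which is < ε once |t − 9| < (121/8)ε.
Take δ = min(11/2, (121/8)ε). Then 0 < |t − 9| < δ forces both bounds, so |(-t - 6)/(t + 2) + 15/11| < ε.

δ = min(11/2, (121/8)ε)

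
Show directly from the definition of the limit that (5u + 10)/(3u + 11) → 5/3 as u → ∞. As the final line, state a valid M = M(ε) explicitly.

M = (25/9)/ε

Fix ε > 0. We seek M > 0 such that u > M implies |(5u + 10)/(3u + 11) − (5/3)| < ε.
(5u + 10)/(3u + 11) − (5/3) = (3(5u + 10) − 5(3u + 11)) / (3(3u + 11)) = -25/(3(3u + 11)).
For u > 0 we have 3u + 11 > 3u, so |(5u + 10)/(3u + 11) − (5/3)| = 25/(3(3u + 11)) < 25/(3·3u) = (25/9)/u.
Thus |(5u + 10)/(3u + 11) − (5/3)| < ε whenever u > (25/9)/ε.
Take M = (25/9)/ε. If u > M then |(5u + 10)/(3u + 11) − (5/3)| < (25/9)/u < ε.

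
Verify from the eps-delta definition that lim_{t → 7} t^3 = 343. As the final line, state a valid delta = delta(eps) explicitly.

Let eps > 0. We seek delta > 0 with 0 < |t − 7| < delta ⇒ |t^3 − 343| < eps.
Factor: t^3 − 343 = (t − 7)(t^2 + 7t + 49), so |t^3 − 343| = |t − 7|·|t^2 + 7t + 49|.
Restrict delta ≤ 1. Then |t − 7| < 1 gives |t| < 8, so by the triangle inequality |t^2 + 7t + 49| ≤ 8^2 + 7·8 + 49 = 169.
Hence |t^3 − 343| ≤ 169|t − 7|, which is < eps once |t − 7| < eps/169.
Take delta = min(1, eps/169). If 0 < |t − 7| < delta then both bounds hold and |t^3 − 343| ≤ 169|t − 7| < 169·(eps/169) = eps.

delta = min(1, eps/169)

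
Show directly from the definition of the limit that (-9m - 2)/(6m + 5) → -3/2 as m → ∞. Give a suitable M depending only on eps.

Let eps > 0 be given. For m ≥ 1, |(-9m - 2)/(6m + 5) + 3/2| = |33|/(6(6m + 5)) = 33/(6(6m + 5)).
Since 6m + 5 ≥ 6m for m ≥ 1, this is ≤ 33/(6·6m) = (11/12)/m.
So |(-9m - 2)/(6m + 5) + 3/2| < eps whenever m > (11/12)/eps.
Take M = (11/12)/eps. If m > M then |(-9m - 2)/(6m + 5) + 3/2| ≤ (11/12)/m < eps.

M = (11/12)/eps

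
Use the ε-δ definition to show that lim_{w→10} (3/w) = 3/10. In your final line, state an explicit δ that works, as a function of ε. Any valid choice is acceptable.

Let ε > 0. We seek δ > 0 such that 0 < |w − 10| < δ implies |3/w − (3/10)| < ε.
|3/w − (3/10)| = 3·|10 − w|/(10·|w|) = 3|w − 10|/(10|w|).
Require δ ≤ 5 so that |w| > 10 − 5 = 5, hence 10|w| > 50.
Then |3/w − (3/10)| < 3|w − 10|/50, which is < ε when |w − 10| < (50/3)ε.
Take δ = min(5, (50/3)ε). Then 0 < |w − 10| < δ gives both |w − 10| < 5 and |w − 10| < (50/3)ε, so |3/w − (3/10)| < ε.

δ = min(5, (50/3)ε)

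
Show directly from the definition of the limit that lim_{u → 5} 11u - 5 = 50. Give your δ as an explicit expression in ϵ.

δ = ϵ/11

Let ϵ > 0. We need δ > 0 so that 0 < |u − 5| < δ implies |(11u - 5) − 50| < ϵ.
|(11u - 5) − 50| = |11u - 55| = 11|u − 5|.
So 11|u − 5| < ϵ exactly when |u − 5| < ϵ/11.
Take δ = ϵ/11. If 0 < |u − 5| < δ then |(11u - 5) − 50| = 11|u − 5| < 11·(ϵ/11) = ϵ.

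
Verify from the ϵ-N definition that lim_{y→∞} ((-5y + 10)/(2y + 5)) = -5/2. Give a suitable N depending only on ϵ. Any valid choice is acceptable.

Fix ϵ > 0. We seek N > 0 such that y > N implies |(-5y + 10)/(2y + 5) + 5/2| < ϵ.
(-5y + 10)/(2y + 5) + 5/2 = (2(-5y + 10) − (-5)(2y + 5)) / (2(2y + 5)) = 45/(2(2y + 5)).
For y > 0 we have 2y + 5 > 2y, so |(-5y + 10)/(2y + 5) + 5/2| = 45/(2(2y + 5)) < 45/(2·2y) = (45/4)/y.
Thus |(-5y + 10)/(2y + 5) + 5/2| < ϵ whenever y > (45/4)/ϵ.
Take N = (45/4)/ϵ. If y > N then |(-5y + 10)/(2y + 5) + 5/2| < (45/4)/y < ϵ.

N = (45/4)/ϵ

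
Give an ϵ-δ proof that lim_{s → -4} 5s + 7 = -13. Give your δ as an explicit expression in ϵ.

δ = ϵ/5

Let ϵ > 0 be given. We need δ > 0 so that 0 < |s + 4| < δ implies |(5s + 7) + 13| < ϵ.
Since (5s + 7) + 13 = 5(s + 4), we have |(5s + 7) + 13| = 5|s + 4|.
So 5|s + 4| < ϵ exactly when |s + 4| < ϵ/5.
Choosing δ = ϵ/5 gives |(5s + 7) + 13| = 5|s + 4| < ϵ whenever |s + 4| < δ.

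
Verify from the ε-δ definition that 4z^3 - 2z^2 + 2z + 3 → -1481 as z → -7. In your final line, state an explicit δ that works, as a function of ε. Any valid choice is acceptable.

δ = min(1, ε/708)

Let ε > 0. We want δ > 0 such that 0 < |z + 7| < δ implies |(4z^3 - 2z^2 + 2z + 3) + 1481| < ε.
(4z^3 - 2z^2 + 2z + 3) + 1481 = 4z^3 - 2z^2 + 2z + 1484 = (z + 7)(4z^2 - 30z + 212).
So |(4z^3 - 2z^2 + 2z + 3) + 1481| = |z + 7|·|4z^2 - 30z + 212|.
Assume first that |z + 7| < 1, so |z| < 8. Then |4z^2 - 30z + 212| ≤ 4·8^2 + 30·8 + 212 = 708.
Hence |(4z^3 - 2z^2 + 2z + 3) + 1481| ≤ 708|z + 7| < ε provided |z + 7| < ε/708.
Choosing δ = min(1, ε/708) ensures both conditions, hence |(4z^3 - 2z^2 + 2z + 3) + 1481| < ε.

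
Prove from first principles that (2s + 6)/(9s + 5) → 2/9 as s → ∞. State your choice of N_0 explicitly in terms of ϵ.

N_0 = (44/81)/ϵ

Suppose ϵ > 0. We seek N_0 > 0 such that s > N_0 implies |(2s + 6)/(9s + 5) − (2/9)| < ϵ.
(2s + 6)/(9s + 5) − (2/9) = (9(2s + 6) − 2(9s + 5)) / (9(9s + 5)) = 44/(9(9s + 5)).
For s > 0 we have 9s + 5 > 9s, so |(2s + 6)/(9s + 5) − (2/9)| = 44/(9(9s + 5)) < 44/(9·9s) = (44/81)/s.
Thus |(2s + 6)/(9s + 5) − (2/9)| < ϵ whenever s > (44/81)/ϵ.
Take N_0 = (44/81)/ϵ. If s > N_0 then |(2s + 6)/(9s + 5) − (2/9)| < (44/81)/s < ϵ.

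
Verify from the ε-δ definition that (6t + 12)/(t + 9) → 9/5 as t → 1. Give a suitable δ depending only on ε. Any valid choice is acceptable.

Fix ε > 0. We want δ > 0 with 0 < |t − 1| < δ ⇒ |(6t + 12)/(t + 9) − (9/5)| < ε.
Combining over a common denominator, (6t + 12)/(t + 9) − (9/5) = [(6t + 12)·10 − 18·(t + 9)] / [10·(t + 9)] = 42(t − 1) / (10(t + 9)).
So |(6t + 12)/(t + 9) − (9/5)| = 42|t − 1| / (10·|t + 9|).
Restrict δ ≤ 5. Then |t − 1| < 5 gives |t + 9| = |(t − 1) + 10| ≥ 10 − 5 = 5.
Hence |(6t + 12)/(t + 9) − (9/5)| < 42|t − 1|/(10·5) = (21/25)|t − 1|, which is < ε once |t − 1| < (25/21)ε.
Take δ = min(5, (25/21)ε). Then 0 < |t − 1| < δ forces both bounds, so |(6t + 12)/(t + 9) − (9/5)| < ε.

δ = min(5, (25/21)ε)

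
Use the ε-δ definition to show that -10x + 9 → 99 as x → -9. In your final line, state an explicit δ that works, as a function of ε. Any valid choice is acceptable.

δ = ε/10

Let ε > 0 be given. We need δ > 0 so that 0 < |x + 9| < δ implies |(-10x + 9) − 99| < ε.
|(-10x + 9) − 99| = |-10x - 90| = 10|x + 9|.
So 10|x + 9| < ε exactly when |x + 9| < ε/10.
Choosing δ = ε/10 gives |(-10x + 9) − 99| = 10|x + 9| < ε whenever |x + 9| < δ.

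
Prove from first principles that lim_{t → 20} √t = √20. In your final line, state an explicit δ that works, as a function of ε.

Suppose ε > 0. We want δ > 0 such that 0 < |t − 20| < δ implies |√t − √20| < ε.
Rationalise: √t − √20 = (t − 20)/(√t + √20), so |√t − √20| = |t − 20|/(√t + √20).
Restrict δ ≤ 20 so that |t − 20| < 20 forces t > 0, and then √t + √20 > √20.
Hence |√t − √20| < |t − 20|/√20, which is < ε once |t − 20| < √20·ε.
Take δ = min(20, √20·ε). If 0 < |t − 20| < δ then t > 0 and |√t − √20| < |t − 20|/√20 < ε.

δ = min(20, √20·ε)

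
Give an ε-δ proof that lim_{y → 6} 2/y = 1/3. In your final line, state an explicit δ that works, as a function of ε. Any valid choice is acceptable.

Let ε > 0 be given. We seek δ > 0 such that 0 < |y − 6| < δ implies |2/y − (1/3)| < ε.
|2/y − (1/3)| = 2·|6 − y|/(6·|y|) = 2|y − 6|/(6|y|).
Require δ ≤ 3 so that |y| > 6 − 3 = 3, hence 6|y| > 18.
Then |2/y − (1/3)| < 2|y − 6|/18, which is < ε when |y − 6| < 9ε.
Take δ = min(3, 9ε). Then 0 < |y − 6| < δ gives both |y − 6| < 3 and |y − 6| < 9ε, so |2/y − (1/3)| < ε.

δ = min(3, 9ε)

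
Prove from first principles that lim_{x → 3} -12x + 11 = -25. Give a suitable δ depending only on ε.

Let ε > 0 be given. We need δ > 0 so that 0 < |x − 3| < δ implies |(-12x + 11) + 25| < ε.
Since (-12x + 11) + 25 = -12(x − 3), we have |(-12x + 11) + 25| = 12|x − 3|.
So 12|x − 3| < ε exactly when |x − 3| < ε/12.
Take δ = ε/12. If 0 < |x − 3| < δ then |(-12x + 11) + 25| = 12|x − 3| < 12·(ε/12) = ε.

δ = ε/12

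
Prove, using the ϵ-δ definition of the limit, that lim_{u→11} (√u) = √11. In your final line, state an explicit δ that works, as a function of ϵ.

Suppose ϵ > 0. We want δ > 0 such that 0 < |u − 11| < δ implies |√u − √11| < ϵ.
Rationalise: √u − √11 = (u − 11)/(√u + √11), so |√u − √11| = |u − 11|/(√u + √11).
Restrict δ ≤ 11 so that |u − 11| < 11 forces u > 0, and then √u + √11 > √11.
Hence |√u − √11| < |u − 11|/√11, which is < ϵ once |u − 11| < √11·ϵ.
Take δ = min(11, √11·ϵ). If 0 < |u − 11| < δ then u > 0 and |√u − √11| < |u − 11|/√11 < ϵ.

δ = min(11, √11·ϵ)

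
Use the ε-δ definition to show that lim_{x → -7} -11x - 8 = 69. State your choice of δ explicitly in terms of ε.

Let ε > 0. We need δ > 0 so that 0 < |x + 7| < δ implies |(-11x - 8) − 69| < ε.
Since (-11x - 8) − 69 = -11(x + 7), we have |(-11x - 8) − 69| = 11|x + 7|.
Thus it suffices that |x + 7| < ε/11.
Take δ = ε/11. If 0 < |x + 7| < δ then |(-11x - 8) − 69| = 11|x + 7| < 11·(ε/11) = ε.

δ = ε/11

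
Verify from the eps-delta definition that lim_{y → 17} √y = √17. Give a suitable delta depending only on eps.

delta = min(17, √17·eps)

Fix eps > 0. We want delta > 0 such that 0 < |y − 17| < delta implies |√y − √17| < eps.
Rationalise: √y − √17 = (y − 17)/(√y + √17), so |√y − √17| = |y − 17|/(√y + √17).
Restrict delta ≤ 17 so that |y − 17| < 17 forces y > 0, and then √y + √17 > √17.
Hence |√y − √17| < |y − 17|/√17, which is < eps once |y − 17| < √17·eps.
Take delta = min(17, √17·eps). If 0 < |y − 17| < delta then y > 0 and |√y − √17| < |y − 17|/√17 < eps.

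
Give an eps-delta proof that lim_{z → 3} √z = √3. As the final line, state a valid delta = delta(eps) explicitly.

Let eps > 0 be given. We want delta > 0 such that 0 < |z − 3| < delta implies |√z − √3| < eps.
Rationalise: √z − √3 = (z − 3)/(√z + √3), so |√z − √3| = |z − 3|/(√z + √3).
Restrict delta ≤ 3 so that |z − 3| < 3 forces z > 0, and then √z + √3 > √3.
Hence |√z − √3| < |z − 3|/√3, which is < eps once |z − 3| < √3·eps.
Take delta = min(3, √3·eps). If 0 < |z − 3| < delta then z > 0 and |√z − √3| < |z − 3|/√3 < eps.

delta = min(3, √3·eps)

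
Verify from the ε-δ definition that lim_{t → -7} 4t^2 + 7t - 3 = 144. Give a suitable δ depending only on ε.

Suppose ε > 0. We want δ > 0 such that 0 < |t + 7| < δ implies |(4t^2 + 7t - 3) − 144| < ε.
(4t^2 + 7t - 3) − 144 = 4t^2 + 7t - 147 = (t + 7)(4t - 21).
So |(4t^2 + 7t - 3) − 144| = |t + 7|·|4t - 21|.
Assume first that |t + 7| < 1, so |t| < 8. Then |4t - 21| ≤ 4·8 + 21 = 53.
Hence |(4t^2 + 7t - 3) − 144| ≤ 53|t + 7| < ε provided |t + 7| < ε/53.
Take δ = min(1, ε/53). Then 0 < |t + 7| < δ gives both |t + 7| < 1 and |t + 7| < ε/53, so |(4t^2 + 7t - 3) − 144| < ε.

δ = min(1, ε/53)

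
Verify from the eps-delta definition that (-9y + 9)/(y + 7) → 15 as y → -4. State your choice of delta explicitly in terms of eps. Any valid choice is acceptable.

delta = min(3/2, (1/16)eps)

Suppose eps > 0. We want delta > 0 with 0 < |y + 4| < delta ⇒ |(-9y + 9)/(y + 7) − 15| < eps.
Combining over a common denominator, (-9y + 9)/(y + 7) − 15 = [(-9y + 9)·3 − 45·(y + 7)] / [3·(y + 7)] = -72(y + 4) / (3(y + 7)).
So |(-9y + 9)/(y + 7) − 15| = 72|y + 4| / (3·|y + 7|).
Require delta ≤ 3/2, so |y + 7| ≥ |3| − |y + 4| > 3 − 3/2 = 3/2.
Hence |(-9y + 9)/(y + 7) − 15| < 72|y + 4|/(3·(3/2)) = 16|y + 4|, which is < eps once |y + 4| < (1/16)eps.
Take delta = min(3/2, (1/16)eps). Then 0 < |y + 4| < delta forces both bounds, so |(-9y + 9)/(y + 7) − 15| < eps.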